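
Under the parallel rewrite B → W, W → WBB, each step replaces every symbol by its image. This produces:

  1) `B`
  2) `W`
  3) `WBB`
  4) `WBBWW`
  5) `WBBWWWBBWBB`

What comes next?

Expanding WBBWWWBBWBB: W→WBB, B→W, B→W, W→WBB, W→WBB, W→WBB, B→W, B→W, W→WBB, B→W, B→W. Concatenated: WBB W W WBB WBB WBB W W WBB W W.

WBBWWWBBWBBWBBWWWBBWW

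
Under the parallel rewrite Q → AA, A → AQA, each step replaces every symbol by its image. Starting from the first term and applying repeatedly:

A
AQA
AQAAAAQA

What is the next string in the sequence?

AQAAAAQAAQAAQAAQAAAAQA

Expanding AQAAAAQA: A→AQA, Q→AA, A→AQA, A→AQA, A→AQA, A→AQA, Q→AA, A→AQA. Concatenated: AQA AA AQA AQA AQA AQA AA AQA.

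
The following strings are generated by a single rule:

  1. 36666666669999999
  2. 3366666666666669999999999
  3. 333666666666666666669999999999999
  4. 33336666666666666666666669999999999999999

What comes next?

3333366666666666666666666666669999999999999999999

Each string has the form 3^{n-1} 6^{4n+1} 9^{3n+1}, where the shown terms are n = 2, 3, 4, 5.
For the next term, n = 6, so the run lengths are 5, 25, 19.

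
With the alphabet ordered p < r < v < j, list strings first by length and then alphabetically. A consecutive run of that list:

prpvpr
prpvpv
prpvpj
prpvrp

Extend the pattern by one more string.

Find the rightmost character of prpvrp below j, bump it to the next letter, and reset everything to its right to p.

prpvrr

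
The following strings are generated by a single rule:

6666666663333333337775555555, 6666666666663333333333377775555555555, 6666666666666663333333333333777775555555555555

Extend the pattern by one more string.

6666666666666666663333333333333337777775555555555555555

Each string has the form 6^{3n} 3^{2n+3} 7^{n} 5^{3n-2}, where the shown terms are n = 3, 4, 5.
Setting n = 6 gives 18, 15, 6, 16 characters in each block.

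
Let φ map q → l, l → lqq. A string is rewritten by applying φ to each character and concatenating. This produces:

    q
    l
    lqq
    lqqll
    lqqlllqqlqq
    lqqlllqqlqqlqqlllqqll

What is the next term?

lqqlllqqlqqlqqlllqqlllqqlllqqlqqlqqlllqqlqq

Replace each of the 21 characters of lqqlllqqlqqlqqlllqqll in place — lqq l l lqq lqq lqq l l lqq l l lqq l l lqq lqq lqq l l lqq lqq — and concatenate.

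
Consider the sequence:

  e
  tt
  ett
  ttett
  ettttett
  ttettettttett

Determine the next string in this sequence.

ettttettttettettttett

From term 3 onward, concatenate the second-to-last term with the last: e·tt = ett, tt·ett = ttett, …
Continuing: ettttett · ttettettttett gives term 7.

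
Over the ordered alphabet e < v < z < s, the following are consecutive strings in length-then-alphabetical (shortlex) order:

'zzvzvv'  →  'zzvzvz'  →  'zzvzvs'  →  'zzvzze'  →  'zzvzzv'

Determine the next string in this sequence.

The successor of zzvzzv increments the rightmost position that isn't already s and resets every position after it to e.

zzvzzz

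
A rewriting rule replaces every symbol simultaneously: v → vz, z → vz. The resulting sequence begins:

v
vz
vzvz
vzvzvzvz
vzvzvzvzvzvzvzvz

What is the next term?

vzvzvzvzvzvzvzvzvzvzvzvzvzvzvzvz

φ(vzvzvzvzvzvzvzvz) expands symbol-by-symbol to vz vz vz vz vz vz vz vz vz vz vz vz vz vz vz vz; joining the 16 pieces gives the next term.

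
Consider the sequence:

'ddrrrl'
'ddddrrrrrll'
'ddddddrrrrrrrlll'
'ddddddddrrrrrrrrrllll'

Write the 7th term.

Term n consists of 2n d's, followed by 2n+1 r's, followed by n l's (n = 1, 2, …).
Setting n = 7 gives 14, 15, 7 characters in each block.

ddddddddddddddrrrrrrrrrrrrrrrlllllll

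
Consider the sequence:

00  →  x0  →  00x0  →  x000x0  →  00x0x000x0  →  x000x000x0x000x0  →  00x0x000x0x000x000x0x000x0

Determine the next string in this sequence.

From term 3 onward, concatenate the second-to-last term with the last: 00·x0 = 00x0, x0·00x0 = x000x0, …
The next term joins x000x000x0x000x0 and 00x0x000x0x000x000x0x000x0.

x000x000x0x000x000x0x000x0x000x000x0x000x0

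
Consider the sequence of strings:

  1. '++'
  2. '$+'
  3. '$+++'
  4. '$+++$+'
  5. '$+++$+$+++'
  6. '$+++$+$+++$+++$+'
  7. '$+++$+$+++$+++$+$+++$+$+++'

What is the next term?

From term 3 onward, concatenate the last term with the second-to-last: $+·++ = $+++, $+++·$+ = $+++$+, …
Continuing: $+++$+$+++$+++$+$+++$+$+++ · $+++$+$+++$+++$+ gives term 8.

$+++$+$+++$+++$+$+++$+$+++$+++$+$+++$+++$+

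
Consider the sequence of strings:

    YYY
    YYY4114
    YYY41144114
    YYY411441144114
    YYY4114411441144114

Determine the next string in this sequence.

YYY41144114411441144114

Every step adds 4114 to the end: s(k+1) = s(k)·4114.
One more step from YYY4114411441144114 gives the answer.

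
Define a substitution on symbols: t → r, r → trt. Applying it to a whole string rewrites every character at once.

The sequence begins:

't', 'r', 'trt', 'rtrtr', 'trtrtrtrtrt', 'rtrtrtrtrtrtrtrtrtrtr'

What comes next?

Rewriting the 21 symbols of rtrtrtrtrtrtrtrtrtrtr one by one yields trt r trt r trt r trt r trt r trt r trt r trt r trt r trt r trt; concatenated:

trtrtrtrtrtrtrtrtrtrtrtrtrtrtrtrtrtrtrtrtrt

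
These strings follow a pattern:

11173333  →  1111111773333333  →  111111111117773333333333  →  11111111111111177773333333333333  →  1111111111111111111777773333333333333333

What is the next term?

Each string has the form 1^{4n-1} 7^{n} 3^{3n+1} (n = 1, 2, …).
Setting n = 6 gives 23, 6, 19 characters in each block.

111111111111111111111117777773333333333333333333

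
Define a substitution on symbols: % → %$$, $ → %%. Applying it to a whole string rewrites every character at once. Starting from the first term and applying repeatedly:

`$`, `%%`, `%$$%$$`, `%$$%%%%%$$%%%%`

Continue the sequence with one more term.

Applying the rule to each of the 14 symbols of %$$%%%%%$$%%%% gives the pieces %$$ %% %% %$$ %$$ %$$ %$$ %$$ %% %% %$$ %$$ %$$ %$$, which concatenate to the answer.

%$$%%%%%$$%$$%$$%$$%$$%%%%%$$%$$%$$%$$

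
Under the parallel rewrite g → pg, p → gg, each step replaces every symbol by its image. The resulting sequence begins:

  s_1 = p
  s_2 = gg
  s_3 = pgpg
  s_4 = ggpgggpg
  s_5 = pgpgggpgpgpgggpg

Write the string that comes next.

ggpgggpgpgpgggpgggpgggpgpgpgggpg

Replace each of the 16 characters of pgpgggpgpgpgggpg in place — gg pg gg pg pg pg gg pg gg pg gg pg pg pg gg pg — and concatenate.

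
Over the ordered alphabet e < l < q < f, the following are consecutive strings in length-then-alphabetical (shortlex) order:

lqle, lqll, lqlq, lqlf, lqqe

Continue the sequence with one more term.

lqql

Find the rightmost character of lqqe below f, bump it to the next letter, and reset everything to its right to e.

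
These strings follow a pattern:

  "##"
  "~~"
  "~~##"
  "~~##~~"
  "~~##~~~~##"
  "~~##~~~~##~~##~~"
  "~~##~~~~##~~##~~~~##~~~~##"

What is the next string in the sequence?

~~##~~~~##~~##~~~~##~~~~##~~##~~~~##~~##~~

This is a Fibonacci-style word recurrence s(k) = s(k−1)·s(k−2): e.g. ~~·## = ~~##.
The next term joins ~~##~~~~##~~##~~~~##~~~~## and ~~##~~~~##~~##~~.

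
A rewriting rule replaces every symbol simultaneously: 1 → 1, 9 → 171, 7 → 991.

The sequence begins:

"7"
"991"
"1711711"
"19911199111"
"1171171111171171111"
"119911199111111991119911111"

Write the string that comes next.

Applying the rule to each of the 27 symbols of 119911199111111991119911111 gives the pieces 1 1 171 171 1 1 1 171 171 1 1 1 1 1 1 171 171 1 1 1 171 171 1 1 1 1 1, which concatenate to the answer.

1117117111117117111111117117111117117111111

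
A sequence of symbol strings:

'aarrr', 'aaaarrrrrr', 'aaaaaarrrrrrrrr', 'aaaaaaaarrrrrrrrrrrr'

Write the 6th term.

Each string has the form a^{2n} r^{3n} (n = 1, 2, …).
Setting n = 6 gives 12, 18 characters in each block.

aaaaaaaaaaaarrrrrrrrrrrrrrrrrr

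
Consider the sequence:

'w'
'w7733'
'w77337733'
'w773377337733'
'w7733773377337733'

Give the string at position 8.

Each term is the previous one with 7733 appended.
From w7733773377337733, 3 further steps: w7733773377337733 → w77337733773377337733 → w773377337733773377337733 → (answer).

w7733773377337733773377337733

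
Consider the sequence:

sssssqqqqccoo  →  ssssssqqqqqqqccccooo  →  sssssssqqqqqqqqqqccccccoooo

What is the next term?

ssssssssqqqqqqqqqqqqqccccccccooooo

Each string has the form s^{n+3} q^{3n-2} c^{2n-2} o^{n}, where the shown terms are n = 2, 3, 4.
Setting n = 5 gives 8, 13, 8, 5 characters in each block.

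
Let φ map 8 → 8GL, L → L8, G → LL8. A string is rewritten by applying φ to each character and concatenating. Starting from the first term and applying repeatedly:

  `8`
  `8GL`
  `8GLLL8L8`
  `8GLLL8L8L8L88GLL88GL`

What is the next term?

8GLLL8L8L8L88GLL88GLL88GLL88GL8GLLL8L8L88GL8GLLL8L8

Applying the rule to each of the 20 symbols of 8GLLL8L8L8L88GLL88GL gives the pieces 8GL LL8 L8 L8 L8 8GL L8 8GL L8 8GL L8 8GL 8GL LL8 L8 L8 8GL 8GL LL8 L8, which concatenate to the answer.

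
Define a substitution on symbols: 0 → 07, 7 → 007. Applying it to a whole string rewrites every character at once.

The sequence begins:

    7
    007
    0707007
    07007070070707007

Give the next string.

07007070700707007070700707007070070707007

Replace each of the 17 characters of 07007070070707007 in place — 07 007 07 07 007 07 007 07 07 007 07 007 07 007 07 07 007 — and concatenate.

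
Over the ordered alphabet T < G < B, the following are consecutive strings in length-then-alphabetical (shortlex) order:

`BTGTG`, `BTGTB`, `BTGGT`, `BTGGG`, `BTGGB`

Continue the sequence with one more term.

Treat BTGGB as a base-3 numeral over the given alphabet and add one, carrying through any trailing B's.

BTGBT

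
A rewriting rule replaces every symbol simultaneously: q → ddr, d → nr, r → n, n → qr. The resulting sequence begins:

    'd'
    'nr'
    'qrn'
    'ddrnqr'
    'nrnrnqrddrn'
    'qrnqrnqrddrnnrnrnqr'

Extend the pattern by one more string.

ddrnqrddrnqrddrnnrnrnqrqrnqrnqrddrn

Replace each of the 19 characters of qrnqrnqrddrnnrnrnqr in place — ddr n qr ddr n qr ddr n nr nr n qr qr n qr n qr ddr n — and concatenate.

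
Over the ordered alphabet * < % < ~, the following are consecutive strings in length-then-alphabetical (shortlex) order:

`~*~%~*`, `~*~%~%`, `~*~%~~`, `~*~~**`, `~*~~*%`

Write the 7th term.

Advancing 2 positions from ~*~~*% through ~*~~*% → ~*~~*~ reaches term 7.

~*~~%*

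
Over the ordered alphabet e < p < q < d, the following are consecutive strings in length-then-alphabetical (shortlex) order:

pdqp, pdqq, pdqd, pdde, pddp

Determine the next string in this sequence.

Treat pddp as a base-4 numeral over the given alphabet and add one, carrying through any trailing d's.

pddq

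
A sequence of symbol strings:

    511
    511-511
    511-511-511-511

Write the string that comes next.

Each string is two copies of the previous one joined by '-'.
So the next term is two copies of 511-511-511-511 with '-' between the halves.

511-511-511-511-511-511-511-511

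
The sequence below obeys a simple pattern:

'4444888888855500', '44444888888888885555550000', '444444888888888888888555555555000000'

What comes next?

4444444888888888888888888855555555555500000000

Each string has the form 4^{n+3} 8^{4n+3} 5^{3n} 0^{2n} (n = 1, 2, …).
For the next term, n = 4, so the run lengths are 7, 19, 12, 8.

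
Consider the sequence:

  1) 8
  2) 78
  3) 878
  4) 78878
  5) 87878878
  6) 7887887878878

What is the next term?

Each term (from the third on) is the two preceding terms concatenated in order: term 3 = 8·78 = 878.
Continuing: 87878878 · 7887887878878 gives term 7.

878788787887887878878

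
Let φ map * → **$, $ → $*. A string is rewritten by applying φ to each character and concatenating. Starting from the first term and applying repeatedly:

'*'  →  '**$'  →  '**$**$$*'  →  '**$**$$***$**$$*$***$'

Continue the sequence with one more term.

**$**$$***$**$$*$***$**$**$$***$**$$*$***$$***$**$**$$*

Replace each of the 21 characters of **$**$$***$**$$*$***$ in place — **$ **$ $* **$ **$ $* $* **$ **$ **$ $* **$ **$ $* $* **$ $* **$ **$ **$ $* — and concatenate.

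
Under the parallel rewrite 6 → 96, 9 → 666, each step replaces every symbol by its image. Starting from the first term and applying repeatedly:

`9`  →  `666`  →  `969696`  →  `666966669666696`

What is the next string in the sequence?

Rewriting the 15 symbols of 666966669666696 one by one yields 96 96 96 666 96 96 96 96 666 96 96 96 96 666 96; concatenated:

969696666969696966669696969666696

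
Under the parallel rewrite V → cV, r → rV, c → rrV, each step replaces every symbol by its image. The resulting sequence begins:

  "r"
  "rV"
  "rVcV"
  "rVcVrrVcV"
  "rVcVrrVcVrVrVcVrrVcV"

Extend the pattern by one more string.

rVcVrrVcVrVrVcVrrVcVrVcVrVcVrrVcVrVrVcVrrVcV

φ(rVcVrrVcVrVrVcVrrVcV) expands symbol-by-symbol to rV cV rrV cV rV rV cV rrV cV rV cV rV cV rrV cV rV rV cV rrV cV; joining the 20 pieces gives the next term.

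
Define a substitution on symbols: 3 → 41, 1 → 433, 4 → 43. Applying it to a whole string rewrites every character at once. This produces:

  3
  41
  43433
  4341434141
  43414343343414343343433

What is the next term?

434143433434143414143414343343414341414341434141

Replace each of the 23 characters of 43414343343414343343433 in place — 43 41 43 433 43 41 43 41 41 43 41 43 433 43 41 43 41 41 43 41 43 41 41 — and concatenate.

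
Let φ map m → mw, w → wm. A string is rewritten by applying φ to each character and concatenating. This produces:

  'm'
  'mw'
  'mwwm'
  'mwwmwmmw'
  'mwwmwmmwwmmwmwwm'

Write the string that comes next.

Rewriting the 16 symbols of mwwmwmmwwmmwmwwm one by one yields mw wm wm mw wm mw mw wm wm mw mw wm mw wm wm mw; concatenated:

mwwmwmmwwmmwmwwmwmmwmwwmmwwmwmmw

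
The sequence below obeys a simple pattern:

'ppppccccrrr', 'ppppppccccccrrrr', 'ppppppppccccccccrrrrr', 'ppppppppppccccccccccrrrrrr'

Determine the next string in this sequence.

Term n consists of 2n p's, followed by 2n c's, followed by n+1 r's, where the shown terms are n = 2, 3, 4, 5.
At n = 6 the blocks have lengths 12, 12, 7.

ppppppppppppccccccccccccrrrrrrr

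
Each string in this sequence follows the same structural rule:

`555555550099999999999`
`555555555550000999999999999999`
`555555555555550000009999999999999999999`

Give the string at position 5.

555555555555555555550000000000999999999999999999999999999

The n-th term is 3n+2 5's then 2n-2 0's then 4n+3 9's, where the shown terms are n = 2, 3, 4.
Setting n = 6 gives 20, 10, 27 characters in each block.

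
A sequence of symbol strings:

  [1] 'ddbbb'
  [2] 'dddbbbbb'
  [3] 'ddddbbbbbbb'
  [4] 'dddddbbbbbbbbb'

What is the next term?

ddddddbbbbbbbbbbb

Each string has the form d^{n} b^{2n-1}, where the shown terms are n = 2, 3, 4, 5.
Setting n = 6 gives 6, 11 characters in each block.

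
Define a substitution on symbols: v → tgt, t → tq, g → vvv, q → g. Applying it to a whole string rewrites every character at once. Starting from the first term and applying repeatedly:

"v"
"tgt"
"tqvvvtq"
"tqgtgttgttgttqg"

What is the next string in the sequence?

Rewriting the 15 symbols of tqgtgttgttgttqg one by one yields tq g vvv tq vvv tq tq vvv tq tq vvv tq tq g vvv; concatenated:

tqgvvvtqvvvtqtqvvvtqtqvvvtqtqgvvv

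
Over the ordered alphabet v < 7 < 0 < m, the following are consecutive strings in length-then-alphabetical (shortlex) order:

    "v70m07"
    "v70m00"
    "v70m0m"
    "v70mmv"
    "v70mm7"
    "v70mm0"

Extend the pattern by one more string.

v70mmm

Treat v70mm0 as a base-4 numeral over the given alphabet and add one, carrying through any trailing m's.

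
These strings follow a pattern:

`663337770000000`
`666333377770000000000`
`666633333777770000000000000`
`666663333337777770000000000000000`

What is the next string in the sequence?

Term n consists of n 6's, followed by n+1 3's, followed by n+1 7's, followed by 3n+1 0's, where the shown terms are n = 2, 3, 4, 5.
Setting n = 6 gives 6, 7, 7, 19 characters in each block.

666666333333377777770000000000000000000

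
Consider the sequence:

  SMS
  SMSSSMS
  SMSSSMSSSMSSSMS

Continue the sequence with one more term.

s(k+1) = s(k)·S·s(k) — each term doubles the last with 'S' between the halves.
Doubling SMSSSMSSSMSSSMS with 'S' between the halves:

SMSSSMSSSMSSSMSSSMSSSMSSSMSSSMS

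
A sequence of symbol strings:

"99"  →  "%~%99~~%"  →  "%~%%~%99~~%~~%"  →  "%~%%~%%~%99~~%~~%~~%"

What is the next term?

Every step adds %~% to the front and ~~% to the end of the previous string.
Applying this once more to %~%%~%%~%99~~%~~%~~%:

%~%%~%%~%%~%99~~%~~%~~%~~%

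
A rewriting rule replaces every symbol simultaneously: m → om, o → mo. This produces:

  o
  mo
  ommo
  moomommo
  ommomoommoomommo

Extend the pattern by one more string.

Applying the rule to each of the 16 symbols of ommomoommoomommo gives the pieces mo om om mo om mo mo om om mo mo om mo om om mo, which concatenate to the answer.

moomommoommomoomommomoommoomommo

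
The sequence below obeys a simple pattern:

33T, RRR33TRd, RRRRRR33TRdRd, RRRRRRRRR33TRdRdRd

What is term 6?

Every step adds RRR to the front and Rd to the end of the previous string.
From RRRRRRRRR33TRdRdRd, 2 further steps: RRRRRRRRR33TRdRdRd → RRRRRRRRRRRR33TRdRdRdRd → (answer).

RRRRRRRRRRRRRRR33TRdRdRdRdRd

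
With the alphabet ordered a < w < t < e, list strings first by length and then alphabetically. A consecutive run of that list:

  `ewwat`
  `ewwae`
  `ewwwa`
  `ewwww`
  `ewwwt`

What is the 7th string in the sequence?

ewwta

Stepping forward 2 times from ewwwt: ewwwt → ewwwe, then the target.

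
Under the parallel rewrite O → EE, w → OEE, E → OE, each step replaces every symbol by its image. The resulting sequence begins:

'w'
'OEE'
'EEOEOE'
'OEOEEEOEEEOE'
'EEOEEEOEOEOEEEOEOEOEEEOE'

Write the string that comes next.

Rewriting the 24 symbols of EEOEEEOEOEOEEEOEOEOEEEOE one by one yields OE OE EE OE OE OE EE OE EE OE EE OE OE OE EE OE EE OE EE OE OE OE EE OE; concatenated:

OEOEEEOEOEOEEEOEEEOEEEOEOEOEEEOEEEOEEEOEOEOEEEOE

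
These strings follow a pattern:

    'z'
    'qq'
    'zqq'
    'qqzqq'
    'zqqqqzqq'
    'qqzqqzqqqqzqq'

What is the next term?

zqqqqzqqqqzqqzqqqqzqq

This is a Fibonacci-style word recurrence s(k) = s(k−2)·s(k−1): e.g. z·qq = zqq.
The next term joins zqqqqzqq and qqzqqzqqqqzqq.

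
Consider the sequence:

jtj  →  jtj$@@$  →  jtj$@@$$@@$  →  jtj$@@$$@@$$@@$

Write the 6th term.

jtj$@@$$@@$$@@$$@@$$@@$

Each term is the previous one with $@@$ appended.
From jtj$@@$$@@$$@@$, 2 further steps: jtj$@@$$@@$$@@$ → jtj$@@$$@@$$@@$$@@$ → (answer).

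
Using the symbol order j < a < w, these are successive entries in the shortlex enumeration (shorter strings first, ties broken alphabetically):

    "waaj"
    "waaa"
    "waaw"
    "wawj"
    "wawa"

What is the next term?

waww

Find the rightmost character of wawa below w, bump it to the next letter, and reset everything to its right to j.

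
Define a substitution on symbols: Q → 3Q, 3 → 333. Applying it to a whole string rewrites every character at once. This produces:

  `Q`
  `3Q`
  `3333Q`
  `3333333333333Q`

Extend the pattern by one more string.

φ(3333333333333Q) expands symbol-by-symbol to 333 333 333 333 333 333 333 333 333 333 333 333 333 3Q; joining the 14 pieces gives the next term.

3333333333333333333333333333333333333333Q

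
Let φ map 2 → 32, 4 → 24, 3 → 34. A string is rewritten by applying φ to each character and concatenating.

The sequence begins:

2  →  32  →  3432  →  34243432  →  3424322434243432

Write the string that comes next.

34243224343232243424322434243432

Applying the rule to each of the 16 symbols of 3424322434243432 gives the pieces 34 24 32 24 34 32 32 24 34 24 32 24 34 24 34 32, which concatenate to the answer.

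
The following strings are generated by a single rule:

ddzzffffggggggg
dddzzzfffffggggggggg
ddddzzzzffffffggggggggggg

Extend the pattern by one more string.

dddddzzzzzfffffffggggggggggggg

The n-th term is n-1 d's then n-1 z's then n+1 f's then 2n+1 g's, where the shown terms are n = 3, 4, 5.
At n = 6 the blocks have lengths 5, 5, 7, 13.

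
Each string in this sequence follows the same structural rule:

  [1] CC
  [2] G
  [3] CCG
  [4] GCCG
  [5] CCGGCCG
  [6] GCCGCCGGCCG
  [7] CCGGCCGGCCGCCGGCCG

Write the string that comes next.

This is a Fibonacci-style word recurrence s(k) = s(k−2)·s(k−1): e.g. CC·G = CCG.
Continuing: GCCGCCGGCCG · CCGGCCGGCCGCCGGCCG gives term 8.

GCCGCCGGCCGCCGGCCGGCCGCCGGCCG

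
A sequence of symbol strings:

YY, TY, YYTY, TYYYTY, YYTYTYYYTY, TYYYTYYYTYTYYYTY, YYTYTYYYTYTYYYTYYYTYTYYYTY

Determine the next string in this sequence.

From term 3 onward, concatenate the second-to-last term with the last: YY·TY = YYTY, TY·YYTY = TYYYTY, …
The next term joins TYYYTYYYTYTYYYTY and YYTYTYYYTYTYYYTYYYTYTYYYTY.

TYYYTYYYTYTYYYTYYYTYTYYYTYTYYYTYYYTYTYYYTY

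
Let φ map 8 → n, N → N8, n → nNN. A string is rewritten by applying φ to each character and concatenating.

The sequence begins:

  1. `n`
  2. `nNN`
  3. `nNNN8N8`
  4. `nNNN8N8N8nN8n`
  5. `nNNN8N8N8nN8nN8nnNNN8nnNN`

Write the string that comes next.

nNNN8N8N8nN8nN8nnNNN8nnNNN8nnNNnNNN8N8N8nnNNnNNN8N8

Applying the rule to each of the 25 symbols of nNNN8N8N8nN8nN8nnNNN8nnNN gives the pieces nNN N8 N8 N8 n N8 n N8 n nNN N8 n nNN N8 n nNN nNN N8 N8 N8 n nNN nNN N8 N8, which concatenate to the answer.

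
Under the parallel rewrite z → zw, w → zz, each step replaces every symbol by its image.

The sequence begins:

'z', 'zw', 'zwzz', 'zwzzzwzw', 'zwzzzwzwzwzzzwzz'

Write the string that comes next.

Replace each of the 16 characters of zwzzzwzwzwzzzwzz in place — zw zz zw zw zw zz zw zz zw zz zw zw zw zz zw zw — and concatenate.

zwzzzwzwzwzzzwzzzwzzzwzwzwzzzwzw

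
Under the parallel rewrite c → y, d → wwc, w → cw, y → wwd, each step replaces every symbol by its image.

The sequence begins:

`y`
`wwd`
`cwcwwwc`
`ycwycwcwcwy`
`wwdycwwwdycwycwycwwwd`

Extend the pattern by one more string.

Rewriting the 21 symbols of wwdycwwwdycwycwycwwwd one by one yields cw cw wwc wwd y cw cw cw wwc wwd y cw wwd y cw wwd y cw cw cw wwc; concatenated:

cwcwwwcwwdycwcwcwwwcwwdycwwwdycwwwdycwcwcwwwc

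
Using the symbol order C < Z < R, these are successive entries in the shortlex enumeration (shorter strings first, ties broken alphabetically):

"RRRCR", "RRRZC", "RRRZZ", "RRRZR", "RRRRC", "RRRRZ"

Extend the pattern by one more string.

RRRRR

Find the rightmost character of RRRRZ below R, bump it to the next letter, and reset everything to its right to C.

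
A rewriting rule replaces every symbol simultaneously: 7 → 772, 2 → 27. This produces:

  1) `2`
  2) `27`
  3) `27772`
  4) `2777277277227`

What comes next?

Rewriting the 13 symbols of 2777277277227 one by one yields 27 772 772 772 27 772 772 27 772 772 27 27 772; concatenated:

2777277277227772772277727722727772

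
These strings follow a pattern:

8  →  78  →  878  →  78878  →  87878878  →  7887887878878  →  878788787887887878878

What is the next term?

This is a Fibonacci-style word recurrence s(k) = s(k−2)·s(k−1): e.g. 8·78 = 878.
Continuing: 7887887878878 · 878788787887887878878 gives term 8.

7887887878878878788787887887878878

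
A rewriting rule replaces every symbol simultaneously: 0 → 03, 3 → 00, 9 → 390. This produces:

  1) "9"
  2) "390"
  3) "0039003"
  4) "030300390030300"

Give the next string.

0300030003030039003030003000303

Applying the rule to each of the 15 symbols of 030300390030300 gives the pieces 03 00 03 00 03 03 00 390 03 03 00 03 00 03 03, which concatenate to the answer.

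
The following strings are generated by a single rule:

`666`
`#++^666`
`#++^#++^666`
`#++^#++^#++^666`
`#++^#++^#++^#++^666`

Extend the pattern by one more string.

The strings grow by a fixed prefix #++^ each time.
One more step from #++^#++^#++^#++^666 gives the answer.

#++^#++^#++^#++^#++^666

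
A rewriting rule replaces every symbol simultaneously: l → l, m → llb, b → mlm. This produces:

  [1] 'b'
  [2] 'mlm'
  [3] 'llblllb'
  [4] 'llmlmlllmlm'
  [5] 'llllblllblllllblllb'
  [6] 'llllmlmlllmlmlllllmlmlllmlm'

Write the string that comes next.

llllllblllblllllblllblllllllblllblllllblllb

φ(llllmlmlllmlmlllllmlmlllmlm) expands symbol-by-symbol to l l l l llb l llb l l l llb l llb l l l l l llb l llb l l l llb l llb; joining the 27 pieces gives the next term.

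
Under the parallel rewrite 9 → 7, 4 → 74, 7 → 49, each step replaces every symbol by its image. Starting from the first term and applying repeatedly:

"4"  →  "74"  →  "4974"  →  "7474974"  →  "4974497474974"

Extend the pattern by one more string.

φ(4974497474974) expands symbol-by-symbol to 74 7 49 74 74 7 49 74 49 74 7 49 74; joining the 13 pieces gives the next term.

74749747474974497474974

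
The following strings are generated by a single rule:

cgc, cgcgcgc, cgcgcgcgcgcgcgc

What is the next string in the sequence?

Every step duplicates the string with 'g' between the halves.
Doubling cgcgcgcgcgcgcgc with 'g' between the halves:

cgcgcgcgcgcgcgcgcgcgcgcgcgcgcgc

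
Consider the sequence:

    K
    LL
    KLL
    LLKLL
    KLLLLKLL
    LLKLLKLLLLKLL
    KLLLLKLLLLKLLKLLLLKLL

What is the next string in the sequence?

LLKLLKLLLLKLLKLLLLKLLLLKLLKLLLLKLL

This is a Fibonacci-style word recurrence s(k) = s(k−2)·s(k−1): e.g. K·LL = KLL.
Continuing: LLKLLKLLLLKLL · KLLLLKLLLLKLLKLLLLKLL gives term 8.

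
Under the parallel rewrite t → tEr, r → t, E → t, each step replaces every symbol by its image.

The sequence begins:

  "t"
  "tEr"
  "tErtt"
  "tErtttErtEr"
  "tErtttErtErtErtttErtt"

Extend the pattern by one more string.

tErtttErtErtErtttErtttErtttErtErtErtttErtEr

Applying the rule to each of the 21 symbols of tErtttErtErtErtttErtt gives the pieces tEr t t tEr tEr tEr t t tEr t t tEr t t tEr tEr tEr t t tEr tEr, which concatenate to the answer.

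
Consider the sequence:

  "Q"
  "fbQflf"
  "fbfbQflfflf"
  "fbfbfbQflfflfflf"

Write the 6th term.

Every step adds fb to the front and flf to the end of the previous string.
From fbfbfbQflfflfflf, 2 further steps: fbfbfbQflfflfflf → fbfbfbfbQflfflfflfflf → (answer).

fbfbfbfbfbQflfflfflfflfflf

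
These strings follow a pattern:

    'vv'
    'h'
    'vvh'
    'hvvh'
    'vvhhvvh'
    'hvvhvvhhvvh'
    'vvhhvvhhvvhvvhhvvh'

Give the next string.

hvvhvvhhvvhvvhhvvhhvvhvvhhvvh

Each term (from the third on) is the two preceding terms concatenated in order: term 3 = vv·h = vvh.
So term 8 is hvvhvvhhvvh·vvhhvvhhvvhvvhhvvh.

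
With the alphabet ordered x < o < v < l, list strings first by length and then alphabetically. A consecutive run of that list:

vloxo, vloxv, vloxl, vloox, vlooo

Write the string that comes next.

vloov

Treat vlooo as a base-4 numeral over the given alphabet and add one, carrying through any trailing l's.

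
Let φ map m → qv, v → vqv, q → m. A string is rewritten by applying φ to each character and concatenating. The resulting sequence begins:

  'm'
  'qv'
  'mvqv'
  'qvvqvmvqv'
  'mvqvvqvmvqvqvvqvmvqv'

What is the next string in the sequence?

φ(mvqvvqvmvqvqvvqvmvqv) expands symbol-by-symbol to qv vqv m vqv vqv m vqv qv vqv m vqv m vqv vqv m vqv qv vqv m vqv; joining the 20 pieces gives the next term.

qvvqvmvqvvqvmvqvqvvqvmvqvmvqvvqvmvqvqvvqvmvqv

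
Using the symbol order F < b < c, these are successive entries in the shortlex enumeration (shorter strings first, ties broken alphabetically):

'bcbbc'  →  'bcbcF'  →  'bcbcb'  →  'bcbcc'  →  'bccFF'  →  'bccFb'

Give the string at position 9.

bccbb

Stepping forward 3 times from bccFb: bccFb → bccFc → bccbF, then the target.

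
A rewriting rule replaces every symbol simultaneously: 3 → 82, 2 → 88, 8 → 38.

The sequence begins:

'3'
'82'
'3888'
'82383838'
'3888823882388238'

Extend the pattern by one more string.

82383838388882383888823838888238

φ(3888823882388238) expands symbol-by-symbol to 82 38 38 38 38 88 82 38 38 88 82 38 38 88 82 38; joining the 16 pieces gives the next term.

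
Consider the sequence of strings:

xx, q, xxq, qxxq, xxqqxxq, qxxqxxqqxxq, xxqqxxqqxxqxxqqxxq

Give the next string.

From term 3 onward, concatenate the second-to-last term with the last: xx·q = xxq, q·xxq = qxxq, …
So term 8 is qxxqxxqqxxq·xxqqxxqqxxqxxqqxxq.

qxxqxxqqxxqxxqqxxqqxxqxxqqxxq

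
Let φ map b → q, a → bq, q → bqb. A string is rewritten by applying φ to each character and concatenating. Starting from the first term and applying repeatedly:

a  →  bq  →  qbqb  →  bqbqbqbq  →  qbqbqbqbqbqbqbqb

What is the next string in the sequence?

Replace each of the 16 characters of qbqbqbqbqbqbqbqb in place — bqb q bqb q bqb q bqb q bqb q bqb q bqb q bqb q — and concatenate.

bqbqbqbqbqbqbqbqbqbqbqbqbqbqbqbq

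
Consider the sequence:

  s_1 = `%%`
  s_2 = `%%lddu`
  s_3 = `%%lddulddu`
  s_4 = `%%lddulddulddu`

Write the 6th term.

%%lddulddulddulddulddu

Every step adds lddu to the end: s(k+1) = s(k)·lddu.
From %%lddulddulddu, 2 further steps: %%lddulddulddu → %%lddulddulddulddu → (answer).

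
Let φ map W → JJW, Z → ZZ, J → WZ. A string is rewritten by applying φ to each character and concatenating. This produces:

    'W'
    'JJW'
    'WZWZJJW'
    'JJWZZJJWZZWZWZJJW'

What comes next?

WZWZJJWZZZZWZWZJJWZZZZJJWZZJJWZZWZWZJJW

Applying the rule to each of the 17 symbols of JJWZZJJWZZWZWZJJW gives the pieces WZ WZ JJW ZZ ZZ WZ WZ JJW ZZ ZZ JJW ZZ JJW ZZ WZ WZ JJW, which concatenate to the answer.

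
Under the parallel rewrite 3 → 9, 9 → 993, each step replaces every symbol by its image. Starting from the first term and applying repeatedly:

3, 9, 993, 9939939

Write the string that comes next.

Expanding 9939939: 9→993, 9→993, 3→9, 9→993, 9→993, 3→9, 9→993. Concatenated: 993 993 9 993 993 9 993.

99399399939939993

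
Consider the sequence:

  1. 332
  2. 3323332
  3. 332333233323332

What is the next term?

Each string is two copies of the previous one joined by '3'.
One more doubling of 332333233323332 gives the answer.

3323332333233323332333233323332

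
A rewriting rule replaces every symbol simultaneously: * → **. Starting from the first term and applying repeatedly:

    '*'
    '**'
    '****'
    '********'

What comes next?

****************

Rewriting each symbol of ********: *→**, *→**, *→**, *→**, *→**, *→**, *→**, *→**, which concatenates to ** ** ** ** ** ** ** **.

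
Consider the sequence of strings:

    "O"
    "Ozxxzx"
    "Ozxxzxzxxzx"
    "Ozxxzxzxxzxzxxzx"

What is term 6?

Ozxxzxzxxzxzxxzxzxxzxzxxzx

Each term is the previous one with zxxzx appended.
From Ozxxzxzxxzxzxxzx, 2 further steps: Ozxxzxzxxzxzxxzx → Ozxxzxzxxzxzxxzxzxxzx → (answer).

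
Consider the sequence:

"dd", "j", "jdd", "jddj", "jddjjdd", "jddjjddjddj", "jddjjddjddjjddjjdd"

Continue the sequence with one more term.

From term 3 onward, concatenate the last term with the second-to-last: j·dd = jdd, jdd·j = jddj, …
Continuing: jddjjddjddjjddjjdd · jddjjddjddj gives term 8.

jddjjddjddjjddjjddjddjjddjddj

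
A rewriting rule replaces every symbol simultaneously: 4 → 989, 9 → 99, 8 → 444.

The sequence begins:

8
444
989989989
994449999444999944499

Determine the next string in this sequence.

Replace each of the 21 characters of 994449999444999944499 in place — 99 99 989 989 989 99 99 99 99 989 989 989 99 99 99 99 989 989 989 99 99 — and concatenate.

999998998998999999999989989989999999999899899899999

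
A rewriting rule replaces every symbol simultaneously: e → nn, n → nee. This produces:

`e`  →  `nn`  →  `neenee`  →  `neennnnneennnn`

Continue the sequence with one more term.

Replace each of the 14 characters of neennnnneennnn in place — nee nn nn nee nee nee nee nee nn nn nee nee nee nee — and concatenate.

neennnnneeneeneeneeneennnnneeneeneenee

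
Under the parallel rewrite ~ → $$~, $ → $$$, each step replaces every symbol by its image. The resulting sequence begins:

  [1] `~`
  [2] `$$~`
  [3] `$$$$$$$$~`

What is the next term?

$$$$$$$$$$$$$$$$$$$$$$$$$$~

Expanding $$$$$$$$~: $→$$$, $→$$$, $→$$$, $→$$$, $→$$$, $→$$$, $→$$$, $→$$$, ~→$$~. Concatenated: $$$ $$$ $$$ $$$ $$$ $$$ $$$ $$$ $$~.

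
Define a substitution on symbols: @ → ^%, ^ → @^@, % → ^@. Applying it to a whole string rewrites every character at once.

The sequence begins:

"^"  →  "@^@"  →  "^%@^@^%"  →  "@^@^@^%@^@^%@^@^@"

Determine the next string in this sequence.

φ(@^@^@^%@^@^%@^@^@) expands symbol-by-symbol to ^% @^@ ^% @^@ ^% @^@ ^@ ^% @^@ ^% @^@ ^@ ^% @^@ ^% @^@ ^%; joining the 17 pieces gives the next term.

^%@^@^%@^@^%@^@^@^%@^@^%@^@^@^%@^@^%@^@^%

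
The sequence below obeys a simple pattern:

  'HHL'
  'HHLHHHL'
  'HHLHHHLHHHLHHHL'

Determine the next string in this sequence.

s(k+1) = s(k)·H·s(k) — each term doubles the last with 'H' between the halves.
One more doubling of HHLHHHLHHHLHHHL gives the answer.

HHLHHHLHHHLHHHLHHHLHHHLHHHLHHHL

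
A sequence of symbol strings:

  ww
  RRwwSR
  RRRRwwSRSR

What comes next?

s(k+1) = RR·s(k)·SR, so each term gains RR as a prefix and SR as a suffix.
So the next term is RR·RRRRwwSRSR·SR.

RRRRRRwwSRSRSR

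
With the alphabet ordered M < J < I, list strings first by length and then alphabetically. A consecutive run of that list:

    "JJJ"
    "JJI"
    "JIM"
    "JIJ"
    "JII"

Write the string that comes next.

Find the rightmost character of JII below I, bump it to the next letter, and reset everything to its right to M.

IMM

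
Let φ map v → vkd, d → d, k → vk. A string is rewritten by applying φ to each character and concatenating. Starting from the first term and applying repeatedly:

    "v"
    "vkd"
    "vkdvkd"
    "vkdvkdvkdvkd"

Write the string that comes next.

vkdvkdvkdvkdvkdvkdvkdvkd

Rewriting each symbol of vkdvkdvkdvkd: v→vkd, k→vk, d→d, v→vkd, k→vk, d→d, v→vkd, k→vk, d→d, v→vkd, k→vk, d→d, which concatenates to vkd vk d vkd vk d vkd vk d vkd vk d.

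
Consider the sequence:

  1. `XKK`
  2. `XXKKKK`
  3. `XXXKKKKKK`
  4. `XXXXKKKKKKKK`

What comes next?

Term n consists of n X's, followed by 2n K's (n = 1, 2, …).
At n = 5 the blocks have lengths 5, 10.

XXXXXKKKKKKKKKK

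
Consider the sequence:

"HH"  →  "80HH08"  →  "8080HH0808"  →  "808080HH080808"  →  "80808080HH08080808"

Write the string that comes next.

8080808080HH0808080808

Each term wraps the previous one in 80 on the left and 08 on the right.
One more step from 80808080HH08080808 gives the answer.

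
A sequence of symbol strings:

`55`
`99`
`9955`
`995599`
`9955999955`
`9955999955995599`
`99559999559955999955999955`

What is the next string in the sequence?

995599995599559999559999559955999955995599

From term 3 onward, concatenate the last term with the second-to-last: 99·55 = 9955, 9955·99 = 995599, …
Continuing: 99559999559955999955999955 · 9955999955995599 gives term 8.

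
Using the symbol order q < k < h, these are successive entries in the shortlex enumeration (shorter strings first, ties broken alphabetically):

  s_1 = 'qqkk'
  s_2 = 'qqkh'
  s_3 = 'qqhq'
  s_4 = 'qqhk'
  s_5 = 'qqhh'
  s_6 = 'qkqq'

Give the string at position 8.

qkqh

Continuing the enumeration 2 steps past qkqq: qkqq → qkqk → (answer).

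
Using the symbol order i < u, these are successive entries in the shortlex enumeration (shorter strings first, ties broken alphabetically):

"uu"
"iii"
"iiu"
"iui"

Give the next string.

iuu

Treat iui as a base-2 numeral over the given alphabet and add one, carrying through any trailing u's.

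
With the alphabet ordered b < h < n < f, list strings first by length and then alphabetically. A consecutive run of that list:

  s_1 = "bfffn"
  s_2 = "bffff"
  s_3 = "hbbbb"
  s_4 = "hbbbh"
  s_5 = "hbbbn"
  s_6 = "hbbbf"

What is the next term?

Treat hbbbf as a base-4 numeral over the given alphabet and add one, carrying through any trailing f's.

hbbhb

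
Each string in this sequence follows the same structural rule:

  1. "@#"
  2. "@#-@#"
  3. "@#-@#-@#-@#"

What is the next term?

s(k+1) = s(k)·-·s(k) — each term doubles the last with '-' between the halves.
One more doubling of @#-@#-@#-@# gives the answer.

@#-@#-@#-@#-@#-@#-@#-@#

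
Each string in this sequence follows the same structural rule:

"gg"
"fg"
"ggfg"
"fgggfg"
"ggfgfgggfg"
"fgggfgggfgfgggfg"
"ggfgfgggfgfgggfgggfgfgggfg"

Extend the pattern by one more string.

From term 3 onward, concatenate the second-to-last term with the last: gg·fg = ggfg, fg·ggfg = fgggfg, …
The next term joins fgggfgggfgfgggfg and ggfgfgggfgfgggfgggfgfgggfg.

fgggfgggfgfgggfgggfgfgggfgfgggfgggfgfgggfg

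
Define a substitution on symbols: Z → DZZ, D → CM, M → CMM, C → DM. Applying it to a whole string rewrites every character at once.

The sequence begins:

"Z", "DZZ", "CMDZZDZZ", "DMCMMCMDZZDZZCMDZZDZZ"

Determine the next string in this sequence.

Rewriting the 21 symbols of DMCMMCMDZZDZZCMDZZDZZ one by one yields CM CMM DM CMM CMM DM CMM CM DZZ DZZ CM DZZ DZZ DM CMM CM DZZ DZZ CM DZZ DZZ; concatenated:

CMCMMDMCMMCMMDMCMMCMDZZDZZCMDZZDZZDMCMMCMDZZDZZCMDZZDZZ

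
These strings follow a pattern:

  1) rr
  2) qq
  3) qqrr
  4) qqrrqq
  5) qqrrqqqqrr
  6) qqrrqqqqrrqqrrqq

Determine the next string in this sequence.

From term 3 onward, concatenate the last term with the second-to-last: qq·rr = qqrr, qqrr·qq = qqrrqq, …
So term 7 is qqrrqqqqrrqqrrqq·qqrrqqqqrr.

qqrrqqqqrrqqrrqqqqrrqqqqrr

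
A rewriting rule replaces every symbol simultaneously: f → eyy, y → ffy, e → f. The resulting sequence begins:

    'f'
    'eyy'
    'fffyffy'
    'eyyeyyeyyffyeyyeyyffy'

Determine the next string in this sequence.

fffyffyfffyffyfffyffyeyyeyyffyfffyffyfffyffyeyyeyyffy

Replace each of the 21 characters of eyyeyyeyyffyeyyeyyffy in place — f ffy ffy f ffy ffy f ffy ffy eyy eyy ffy f ffy ffy f ffy ffy eyy eyy ffy — and concatenate.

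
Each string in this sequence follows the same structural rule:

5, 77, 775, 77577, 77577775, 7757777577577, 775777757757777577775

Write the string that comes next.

From term 3 onward, concatenate the last term with the second-to-last: 77·5 = 775, 775·77 = 77577, …
Continuing: 775777757757777577775 · 7757777577577 gives term 8.

7757777577577775777757757777577577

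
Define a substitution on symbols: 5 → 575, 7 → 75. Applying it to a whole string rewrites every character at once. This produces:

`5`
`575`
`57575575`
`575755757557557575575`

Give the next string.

φ(575755757557557575575) expands symbol-by-symbol to 575 75 575 75 575 575 75 575 75 575 575 75 575 575 75 575 75 575 575 75 575; joining the 21 pieces gives the next term.

5757557575575575755757557557575575575755757557557575575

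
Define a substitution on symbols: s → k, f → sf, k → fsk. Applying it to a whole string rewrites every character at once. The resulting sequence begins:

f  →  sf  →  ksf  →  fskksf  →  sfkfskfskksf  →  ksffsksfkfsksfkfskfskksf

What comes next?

Rewriting the 24 symbols of ksffsksfkfsksfkfskfskksf one by one yields fsk k sf sf k fsk k sf fsk sf k fsk k sf fsk sf k fsk sf k fsk fsk k sf; concatenated:

fskksfsfkfskksffsksfkfskksffsksfkfsksfkfskfskksf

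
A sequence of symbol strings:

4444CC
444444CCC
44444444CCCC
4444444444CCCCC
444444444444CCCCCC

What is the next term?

44444444444444CCCCCCC

The n-th term is 2n 4's then n C's, where the shown terms are n = 2, 3, 4, 5, 6.
Setting n = 7 gives 14, 7 characters in each block.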